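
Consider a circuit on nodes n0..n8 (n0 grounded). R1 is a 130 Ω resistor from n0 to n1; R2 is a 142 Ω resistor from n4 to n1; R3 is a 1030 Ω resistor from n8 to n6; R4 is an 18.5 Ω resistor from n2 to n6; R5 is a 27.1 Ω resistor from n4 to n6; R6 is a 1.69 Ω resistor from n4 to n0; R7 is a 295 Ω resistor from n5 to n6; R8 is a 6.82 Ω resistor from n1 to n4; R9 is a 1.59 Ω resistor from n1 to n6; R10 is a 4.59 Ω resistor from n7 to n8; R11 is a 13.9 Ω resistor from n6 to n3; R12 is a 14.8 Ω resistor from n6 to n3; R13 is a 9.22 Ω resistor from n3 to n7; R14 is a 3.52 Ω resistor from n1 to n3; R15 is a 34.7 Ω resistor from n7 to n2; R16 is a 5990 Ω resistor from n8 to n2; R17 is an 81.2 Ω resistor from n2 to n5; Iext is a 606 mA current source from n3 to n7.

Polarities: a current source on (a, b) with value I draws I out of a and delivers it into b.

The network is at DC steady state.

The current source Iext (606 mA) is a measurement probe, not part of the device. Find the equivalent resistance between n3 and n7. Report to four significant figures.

Element admittances at DC:
  Y(R1) = 0.007692 S between n0,n1
  Y(R2) = 0.007042 S between n4,n1
  Y(R3) = 0.0009709 S between n8,n6
  Y(R4) = 0.05405 S between n2,n6
  Y(R5) = 0.03690 S between n4,n6
  Y(R6) = 0.5917 S between n4,n0
  Y(R7) = 0.003390 S between n5,n6
  Y(R8) = 0.1466 S between n1,n4
  Y(R9) = 0.6289 S between n1,n6
  Y(R10) = 0.2179 S between n7,n8
  Y(R11) = 0.07194 S between n6,n3
  Y(R12) = 0.06757 S between n6,n3
  Y(R13) = 0.1085 S between n3,n7
  Y(R14) = 0.2841 S between n1,n3
  Y(R15) = 0.02882 S between n7,n2
  Y(R16) = 0.0001669 S between n8,n2
  Y(R17) = 0.01232 S between n2,n5
  Iext: injects 0.606 A into n7 (from n3)
Assemble and solve the 8×8 MNA system:
  V(n1)=-0.01481  V(n2)=1.583  V(n3)=-0.2017  V(n4)=0.0001925  V(n5)=1.256  V(n6)=0.06575  V(n7)=4.552  V(n8)=4.530

R_eq = 7.845 Ω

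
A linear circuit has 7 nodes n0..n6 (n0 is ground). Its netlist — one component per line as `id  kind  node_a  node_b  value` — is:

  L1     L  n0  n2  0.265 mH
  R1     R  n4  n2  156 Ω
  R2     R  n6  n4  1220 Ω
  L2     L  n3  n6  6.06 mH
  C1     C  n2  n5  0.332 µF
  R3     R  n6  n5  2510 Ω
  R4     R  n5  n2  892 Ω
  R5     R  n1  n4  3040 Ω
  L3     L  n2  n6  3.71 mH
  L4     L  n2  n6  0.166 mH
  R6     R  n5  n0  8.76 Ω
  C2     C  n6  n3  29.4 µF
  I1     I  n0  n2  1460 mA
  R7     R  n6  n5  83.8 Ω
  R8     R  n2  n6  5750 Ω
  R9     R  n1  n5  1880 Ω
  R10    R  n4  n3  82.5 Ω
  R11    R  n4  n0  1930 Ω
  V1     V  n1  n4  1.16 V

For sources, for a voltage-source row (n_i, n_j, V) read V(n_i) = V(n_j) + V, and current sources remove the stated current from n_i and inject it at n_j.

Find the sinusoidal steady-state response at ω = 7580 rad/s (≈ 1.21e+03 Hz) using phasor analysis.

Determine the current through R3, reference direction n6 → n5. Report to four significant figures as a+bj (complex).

6.064e-05+0.001042j A

Apply KCL at each of the 6 non-ground nodes and solve the resulting linear system.
Node n1: branches {R5, R9, V1} → V_1 = 1.223+2.797j
Node n2: branches {L1, R1, C1, R4, L3, L4, I1, R8} → V_2 = 0.07680+2.941j
Node n3: branches {L2, C2, R10} → V_3 = 0.1092+2.940j
Node n4: branches {R1, R2, R5, R10, R11, V1} → V_4 = 0.06263+2.797j
Node n5: branches {C1, R3, R4, R6, R7, R9} → V_5 = -0.03433+0.3222j
Node n6: branches {R2, L2, R3, L3, L4, C2, R7, R8} → V_6 = 0.1179+2.938j
Source currents: i(V1)=-0.001050-0.001317j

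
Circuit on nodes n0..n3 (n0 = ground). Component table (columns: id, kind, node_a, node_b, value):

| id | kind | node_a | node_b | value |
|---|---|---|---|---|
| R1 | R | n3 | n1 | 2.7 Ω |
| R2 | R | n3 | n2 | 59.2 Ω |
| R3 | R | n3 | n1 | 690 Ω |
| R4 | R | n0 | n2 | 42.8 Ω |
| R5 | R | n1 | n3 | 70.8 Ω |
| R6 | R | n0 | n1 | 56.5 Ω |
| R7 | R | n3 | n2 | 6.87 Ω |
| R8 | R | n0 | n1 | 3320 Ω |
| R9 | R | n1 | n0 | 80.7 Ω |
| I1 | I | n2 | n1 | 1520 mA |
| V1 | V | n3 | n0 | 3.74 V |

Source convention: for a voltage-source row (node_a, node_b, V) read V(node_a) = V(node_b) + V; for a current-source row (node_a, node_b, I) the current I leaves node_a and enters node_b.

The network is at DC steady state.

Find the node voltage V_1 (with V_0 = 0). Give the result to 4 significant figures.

7.118 V

Element admittances at DC:
  Y(R1) = 0.3704 S between n3,n1
  Y(R2) = 0.01689 S between n3,n2
  Y(R3) = 0.001449 S between n3,n1
  Y(R4) = 0.02336 S between n0,n2
  Y(R5) = 0.01412 S between n1,n3
  Y(R6) = 0.01770 S between n0,n1
  Y(R7) = 0.1456 S between n3,n2
  Y(R8) = 0.0003012 S between n0,n1
  Y(R9) = 0.01239 S between n1,n0
  I1: injects 1.52 A into n1 (from n2)
  V1: constraint V(n3)−V(n0) = 3.74
Assemble and solve the 4×4 MNA system:
  V(n1)=7.118  V(n2)=-4.910  V(n3)=3.740
  i(V1)=-0.1016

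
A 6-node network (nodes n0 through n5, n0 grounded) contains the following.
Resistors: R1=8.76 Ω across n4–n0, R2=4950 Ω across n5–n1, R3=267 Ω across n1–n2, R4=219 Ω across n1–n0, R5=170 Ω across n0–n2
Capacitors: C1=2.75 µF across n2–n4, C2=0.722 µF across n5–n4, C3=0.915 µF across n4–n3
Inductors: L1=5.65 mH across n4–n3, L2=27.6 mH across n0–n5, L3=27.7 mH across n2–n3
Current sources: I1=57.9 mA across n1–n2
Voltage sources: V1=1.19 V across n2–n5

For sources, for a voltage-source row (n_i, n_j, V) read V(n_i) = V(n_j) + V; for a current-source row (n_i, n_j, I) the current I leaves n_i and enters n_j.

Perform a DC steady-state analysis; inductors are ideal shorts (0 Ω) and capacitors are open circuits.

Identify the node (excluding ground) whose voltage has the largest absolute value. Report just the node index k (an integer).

Element admittances at DC:
  Y(R1) = 0.1142 S between n4,n0
  Y(R2) = 0.0002020 S between n5,n1
  Y(C1) = 0.000 S between n2,n4
  Y(R3) = 0.003745 S between n1,n2
  L1: short n4↔n3 (DC inductor)
  Y(C2) = 0.000 S between n5,n4
  Y(R4) = 0.004566 S between n1,n0
  I1: injects 0.0579 A into n2 (from n1)
  Y(C3) = 0.000 S between n4,n3
  Y(R5) = 0.005882 S between n0,n2
  L2: short n0↔n5 (DC inductor)
  L3: short n2↔n3 (DC inductor)
  V1: constraint V(n2)−V(n5) = 1.19
Assemble and solve the 9×9 MNA system:
  V(n1)=-6.277  V(n2)=1.190  V(n3)=1.190  V(n4)=1.190  V(n5)=0.000
  i(L1)=-0.1358  i(L2)=0.1142  i(L3)=0.1358  i(V1)=-0.1129

1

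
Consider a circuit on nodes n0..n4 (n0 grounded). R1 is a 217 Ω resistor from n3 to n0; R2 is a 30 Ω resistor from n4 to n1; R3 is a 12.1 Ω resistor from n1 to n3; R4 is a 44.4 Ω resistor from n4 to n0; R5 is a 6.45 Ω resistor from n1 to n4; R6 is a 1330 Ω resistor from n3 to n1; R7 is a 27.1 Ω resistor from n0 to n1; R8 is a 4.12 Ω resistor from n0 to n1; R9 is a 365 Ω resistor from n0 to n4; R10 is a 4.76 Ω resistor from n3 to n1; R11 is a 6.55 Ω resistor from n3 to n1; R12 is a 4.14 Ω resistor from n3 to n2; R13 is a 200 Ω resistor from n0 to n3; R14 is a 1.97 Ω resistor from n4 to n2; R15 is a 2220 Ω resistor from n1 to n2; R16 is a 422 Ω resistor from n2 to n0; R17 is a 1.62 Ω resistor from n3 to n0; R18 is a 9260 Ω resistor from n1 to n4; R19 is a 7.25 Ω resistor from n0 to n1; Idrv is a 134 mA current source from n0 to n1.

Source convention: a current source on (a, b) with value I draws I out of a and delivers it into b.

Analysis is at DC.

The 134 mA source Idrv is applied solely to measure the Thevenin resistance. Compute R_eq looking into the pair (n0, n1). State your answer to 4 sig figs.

R_eq = 1.389 Ω

MNA unknowns: 4 node voltages V₁..V_4
R1: Y=0.004608 on G[3,0]
R2: Y=0.03333 on G[4,1]
R3: Y=0.08264 on G[1,3]
R4: Y=0.02252 on G[4,0]
R5: Y=0.1550 on G[1,4]
R6: Y=0.0007519 on G[3,1]
R7: Y=0.03690 on G[0,1]
R8: Y=0.2427 on G[0,1]
R9: Y=0.002740 on G[0,4]
R10: Y=0.2101 on G[3,1]
R11: Y=0.1527 on G[3,1]
R12: Y=0.2415 on G[3,2]
R13: Y=0.005000 on G[0,3]
R14: Y=0.5076 on G[4,2]
R15: Y=0.0004505 on G[1,2]
R16: Y=0.002370 on G[2,0]
R17: Y=0.6173 on G[3,0]
R18: Y=0.0001080 on G[1,4]
R19: Y=0.1379 on G[0,1]
Idrv: z[0]−=0.134, z[1]+=0.134
solve → V1=0.1861, V2=0.1142, V3=0.08416, V4=0.1290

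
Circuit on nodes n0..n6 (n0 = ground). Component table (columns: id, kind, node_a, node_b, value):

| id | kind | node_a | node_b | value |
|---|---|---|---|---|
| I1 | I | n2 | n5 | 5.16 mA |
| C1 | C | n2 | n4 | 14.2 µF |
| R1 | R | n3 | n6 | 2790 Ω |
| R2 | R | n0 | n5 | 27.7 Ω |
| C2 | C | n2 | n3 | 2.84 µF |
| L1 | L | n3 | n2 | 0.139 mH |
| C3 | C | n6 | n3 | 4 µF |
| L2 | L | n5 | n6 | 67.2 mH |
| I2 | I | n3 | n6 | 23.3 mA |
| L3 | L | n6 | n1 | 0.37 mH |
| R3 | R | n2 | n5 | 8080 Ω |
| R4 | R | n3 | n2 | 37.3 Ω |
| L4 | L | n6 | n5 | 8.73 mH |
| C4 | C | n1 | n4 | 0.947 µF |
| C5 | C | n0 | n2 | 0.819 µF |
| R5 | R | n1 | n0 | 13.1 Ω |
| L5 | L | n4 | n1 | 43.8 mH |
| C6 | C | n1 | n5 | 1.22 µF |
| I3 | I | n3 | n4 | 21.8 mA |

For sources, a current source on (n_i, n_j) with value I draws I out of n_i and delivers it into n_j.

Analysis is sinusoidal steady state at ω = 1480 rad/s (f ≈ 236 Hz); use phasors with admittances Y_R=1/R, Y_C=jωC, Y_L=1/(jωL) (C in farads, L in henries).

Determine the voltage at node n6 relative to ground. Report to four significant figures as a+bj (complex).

-0.001033-0.007593j V

Apply KCL at each of the 6 non-ground nodes and solve the resulting linear system.
Node n1: branches {L3, C4, R5, L5, C6} → V_1 = -0.001832-0.02157j
Node n2: branches {I1, C1, C2, L1, R3, R4, C5} → V_2 = 0.003436+0.4099j
Node n3: branches {R1, C2, L1, C3, I2, R4, I3} → V_3 = 0.003423+0.4011j
Node n4: branches {C1, C4, L5, I3} → V_4 = 0.01401-1.843j
Node n5: branches {I1, R2, L2, R3, L4, C6} → V_5 = 0.01763+0.04550j
Node n6: branches {R1, C3, L2, I2, L3, L4} → V_6 = -0.001033-0.007593j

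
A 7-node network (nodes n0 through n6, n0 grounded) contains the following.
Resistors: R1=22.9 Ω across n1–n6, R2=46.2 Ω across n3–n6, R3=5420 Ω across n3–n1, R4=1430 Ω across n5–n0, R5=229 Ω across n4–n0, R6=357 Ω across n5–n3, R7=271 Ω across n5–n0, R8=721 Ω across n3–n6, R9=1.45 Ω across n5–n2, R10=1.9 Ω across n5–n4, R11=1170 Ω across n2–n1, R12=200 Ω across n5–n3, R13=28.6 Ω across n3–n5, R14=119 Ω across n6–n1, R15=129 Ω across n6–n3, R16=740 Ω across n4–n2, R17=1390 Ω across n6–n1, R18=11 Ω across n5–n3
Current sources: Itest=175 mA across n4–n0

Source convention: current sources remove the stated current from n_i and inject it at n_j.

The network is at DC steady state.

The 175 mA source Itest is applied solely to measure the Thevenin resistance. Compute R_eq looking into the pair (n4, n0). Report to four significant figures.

R_eq = 114.7 Ω

Apply KCL at each of the 6 non-ground nodes and solve the resulting linear system.
Node n1: branches {R1, R3, R11, R14, R17} → V_1 = -19.90
Node n2: branches {R9, R11, R16} → V_2 = -19.90
Node n3: branches {R2, R3, R6, R8, R12, R13, R15, R18} → V_3 = -19.90
Node n4: branches {R5, R10, R16, Itest} → V_4 = -20.07
Node n5: branches {R4, R6, R7, R9, R10, R12, R13, R18} → V_5 = -19.90
Node n6: branches {R1, R2, R8, R14, R15, R17} → V_6 = -19.90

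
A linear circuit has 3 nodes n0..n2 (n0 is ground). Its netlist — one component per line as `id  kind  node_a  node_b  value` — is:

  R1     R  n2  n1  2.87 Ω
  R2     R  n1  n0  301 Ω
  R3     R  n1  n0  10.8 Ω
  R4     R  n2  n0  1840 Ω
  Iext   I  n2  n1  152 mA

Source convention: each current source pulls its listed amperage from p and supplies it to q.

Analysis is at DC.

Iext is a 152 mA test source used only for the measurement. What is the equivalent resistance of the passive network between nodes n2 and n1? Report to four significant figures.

R_eq = 2.866 Ω

MNA unknowns: 2 node voltages V₁..V_2
R1: Y=0.3484 on G[2,1]
R2: Y=0.003322 on G[1,0]
R3: Y=0.09259 on G[1,0]
R4: Y=0.0005435 on G[2,0]
Iext: z[2]−=0.152, z[1]+=0.152
solve → V1=0.002454, V2=-0.4331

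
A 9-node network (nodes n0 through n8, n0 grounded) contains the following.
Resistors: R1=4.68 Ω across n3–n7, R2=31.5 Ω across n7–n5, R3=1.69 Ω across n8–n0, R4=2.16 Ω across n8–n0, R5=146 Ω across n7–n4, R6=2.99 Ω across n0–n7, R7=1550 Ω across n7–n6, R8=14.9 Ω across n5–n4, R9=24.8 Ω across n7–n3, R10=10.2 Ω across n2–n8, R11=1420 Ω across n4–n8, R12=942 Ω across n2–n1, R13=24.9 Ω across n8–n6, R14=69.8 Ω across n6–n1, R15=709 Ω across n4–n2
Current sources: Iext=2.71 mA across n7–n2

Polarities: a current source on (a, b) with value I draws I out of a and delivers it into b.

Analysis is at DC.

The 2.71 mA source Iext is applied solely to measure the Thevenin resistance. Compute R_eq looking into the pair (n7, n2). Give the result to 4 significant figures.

MNA unknowns: 8 node voltages V₁..V_8
R1: Y=0.2137 on G[3,7]
R2: Y=0.03175 on G[7,5]
R3: Y=0.5917 on G[8,0]
R4: Y=0.4630 on G[8,0]
R5: Y=0.006849 on G[7,4]
R6: Y=0.3344 on G[0,7]
R7: Y=0.0006452 on G[7,6]
R8: Y=0.06711 on G[5,4]
R9: Y=0.04032 on G[7,3]
R10: Y=0.09804 on G[2,8]
R11: Y=0.0007042 on G[4,8]
R12: Y=0.001062 on G[2,1]
R13: Y=0.04016 on G[8,6]
R14: Y=0.01433 on G[6,1]
R15: Y=0.001410 on G[4,2]
Iext: z[7]−=0.00271, z[2]+=0.00271
solve → V1=0.004805, V2=0.02938, V3=-0.007915, V4=-0.005951, V5=-0.006582, V6=0.002984, V7=-0.007915, V8=0.002510

R_eq = 13.76 Ω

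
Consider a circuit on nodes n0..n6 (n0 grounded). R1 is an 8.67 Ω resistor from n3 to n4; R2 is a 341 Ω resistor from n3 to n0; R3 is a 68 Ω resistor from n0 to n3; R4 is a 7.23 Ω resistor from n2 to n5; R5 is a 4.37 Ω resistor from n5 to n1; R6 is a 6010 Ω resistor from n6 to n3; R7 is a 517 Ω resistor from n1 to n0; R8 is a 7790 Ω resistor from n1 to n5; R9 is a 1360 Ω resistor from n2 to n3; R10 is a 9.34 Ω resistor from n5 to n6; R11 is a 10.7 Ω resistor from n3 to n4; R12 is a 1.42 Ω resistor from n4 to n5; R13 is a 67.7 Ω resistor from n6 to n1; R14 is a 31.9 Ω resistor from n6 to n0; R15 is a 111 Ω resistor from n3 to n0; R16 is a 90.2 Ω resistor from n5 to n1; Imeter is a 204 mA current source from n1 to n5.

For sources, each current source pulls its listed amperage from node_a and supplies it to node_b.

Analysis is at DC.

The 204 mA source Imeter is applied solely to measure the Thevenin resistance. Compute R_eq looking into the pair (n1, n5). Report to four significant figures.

R_eq = 3.924 Ω

MNA unknowns: 6 node voltages V₁..V_6
R1: Y=0.1153 on G[3,4]
R2: Y=0.002933 on G[3,0]
R3: Y=0.01471 on G[0,3]
R4: Y=0.1383 on G[2,5]
R5: Y=0.2288 on G[5,1]
R6: Y=0.0001664 on G[6,3]
R7: Y=0.001934 on G[1,0]
R8: Y=0.0001284 on G[1,5]
R9: Y=0.0007353 on G[2,3]
R10: Y=0.1071 on G[5,6]
R11: Y=0.09346 on G[3,4]
R12: Y=0.7042 on G[4,5]
R13: Y=0.01477 on G[6,1]
R14: Y=0.03135 on G[6,0]
R15: Y=0.009009 on G[3,0]
R16: Y=0.01109 on G[5,1]
Imeter: z[1]−=0.204, z[5]+=0.204
solve → V1=-0.7208, V2=0.07969, V3=0.06840, V4=0.07715, V5=0.07975, V6=-0.01367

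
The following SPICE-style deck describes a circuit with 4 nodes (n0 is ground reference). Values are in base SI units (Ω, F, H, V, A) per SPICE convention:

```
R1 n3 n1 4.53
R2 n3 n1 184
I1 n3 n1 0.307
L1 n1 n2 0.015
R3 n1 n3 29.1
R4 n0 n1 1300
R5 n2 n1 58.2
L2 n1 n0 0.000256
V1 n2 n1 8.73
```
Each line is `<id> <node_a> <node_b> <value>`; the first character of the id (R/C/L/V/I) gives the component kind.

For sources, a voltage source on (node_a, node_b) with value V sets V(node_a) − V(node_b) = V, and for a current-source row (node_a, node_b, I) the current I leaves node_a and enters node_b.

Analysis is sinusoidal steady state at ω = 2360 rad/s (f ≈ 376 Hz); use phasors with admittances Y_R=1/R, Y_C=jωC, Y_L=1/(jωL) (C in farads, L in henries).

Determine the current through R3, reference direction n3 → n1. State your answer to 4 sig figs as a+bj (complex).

Element admittances at ω=2360 rad/s:
  Y(R1) = 0.2208+0.000j S between n3,n1
  Y(R2) = 0.005435+0.000j S between n3,n1
  I1: injects 0.307 A into n1 (from n3)
  Y(L1) = 0.000-0.02825j S between n1,n2
  Y(R3) = 0.03436+0.000j S between n1,n3
  Y(R4) = 0.0007692+0.000j S between n0,n1
  Y(R5) = 0.01718+0.000j S between n2,n1
  Y(L2) = 0.000-1.655j S between n1,n0
  V1: constraint V(n2)−V(n1) = 8.73
Assemble and solve the 4×4 MNA system:
  V(n1)=0.000+0.000j  V(n2)=8.730+0.000j  V(n3)=-1.178+0.000j
  i(V1)=-0.1500+0.2466j

-0.04049+0.000j A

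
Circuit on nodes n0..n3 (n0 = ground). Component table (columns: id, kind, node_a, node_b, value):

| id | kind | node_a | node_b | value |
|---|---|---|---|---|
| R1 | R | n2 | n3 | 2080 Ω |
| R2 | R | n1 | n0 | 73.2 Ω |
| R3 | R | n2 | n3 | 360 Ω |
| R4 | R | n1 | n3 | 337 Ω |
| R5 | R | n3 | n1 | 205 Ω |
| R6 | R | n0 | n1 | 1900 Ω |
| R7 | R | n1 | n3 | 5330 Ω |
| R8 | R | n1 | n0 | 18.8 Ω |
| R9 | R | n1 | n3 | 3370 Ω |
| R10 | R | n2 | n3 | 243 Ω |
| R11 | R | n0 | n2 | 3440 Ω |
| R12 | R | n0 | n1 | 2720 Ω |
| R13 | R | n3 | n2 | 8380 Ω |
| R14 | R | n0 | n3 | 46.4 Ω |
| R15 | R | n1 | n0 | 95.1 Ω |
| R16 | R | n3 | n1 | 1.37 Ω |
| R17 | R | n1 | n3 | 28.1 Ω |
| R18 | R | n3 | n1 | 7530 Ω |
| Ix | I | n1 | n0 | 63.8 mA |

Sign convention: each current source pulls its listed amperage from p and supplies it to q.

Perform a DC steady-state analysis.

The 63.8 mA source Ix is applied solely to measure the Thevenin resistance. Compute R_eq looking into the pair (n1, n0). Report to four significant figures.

R_eq = 10.05 Ω

Element admittances at DC:
  Y(R1) = 0.0004808 S between n2,n3
  Y(R2) = 0.01366 S between n1,n0
  Y(R3) = 0.002778 S between n2,n3
  Y(R4) = 0.002967 S between n1,n3
  Y(R5) = 0.004878 S between n3,n1
  Y(R6) = 0.0005263 S between n0,n1
  Y(R7) = 0.0001876 S between n1,n3
  Y(R8) = 0.05319 S between n1,n0
  Y(R9) = 0.0002967 S between n1,n3
  Y(R10) = 0.004115 S between n2,n3
  Y(R11) = 0.0002907 S between n0,n2
  Y(R12) = 0.0003676 S between n0,n1
  Y(R13) = 0.0001193 S between n3,n2
  Y(R14) = 0.02155 S between n0,n3
  Y(R15) = 0.01052 S between n1,n0
  Y(R16) = 0.7299 S between n3,n1
  Y(R17) = 0.03559 S between n1,n3
  Y(R18) = 0.0001328 S between n3,n1
  Ix: injects 0.0638 A into n0 (from n1)
Assemble and solve the 3×3 MNA system:
  V(n1)=-0.6412  V(n2)=-0.6004  V(n3)=-0.6236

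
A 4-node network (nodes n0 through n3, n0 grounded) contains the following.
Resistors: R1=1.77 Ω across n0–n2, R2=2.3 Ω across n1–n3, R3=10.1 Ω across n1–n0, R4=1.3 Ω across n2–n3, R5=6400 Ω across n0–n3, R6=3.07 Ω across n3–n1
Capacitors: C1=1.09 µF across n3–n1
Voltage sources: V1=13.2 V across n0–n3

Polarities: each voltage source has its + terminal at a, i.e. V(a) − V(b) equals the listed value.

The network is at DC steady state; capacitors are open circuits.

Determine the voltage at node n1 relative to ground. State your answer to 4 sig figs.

MNA unknowns: 3 node voltages V₁..V_3 plus 1 source current (V1)
R1: Y=0.5650 on G[0,2]
C1: Y=0.000 on G[3,1]
R2: Y=0.4348 on G[1,3]
R3: Y=0.09901 on G[1,0]
R4: Y=0.7692 on G[2,3]
R5: Y=0.0001563 on G[0,3]
R6: Y=0.3257 on G[3,1]
V1: row V0−V3=13.2, i_V1 at 0,3
solve → V1=-11.68, V2=-7.610, V3=-13.20
aux → i_V1=-5.458

-11.68 V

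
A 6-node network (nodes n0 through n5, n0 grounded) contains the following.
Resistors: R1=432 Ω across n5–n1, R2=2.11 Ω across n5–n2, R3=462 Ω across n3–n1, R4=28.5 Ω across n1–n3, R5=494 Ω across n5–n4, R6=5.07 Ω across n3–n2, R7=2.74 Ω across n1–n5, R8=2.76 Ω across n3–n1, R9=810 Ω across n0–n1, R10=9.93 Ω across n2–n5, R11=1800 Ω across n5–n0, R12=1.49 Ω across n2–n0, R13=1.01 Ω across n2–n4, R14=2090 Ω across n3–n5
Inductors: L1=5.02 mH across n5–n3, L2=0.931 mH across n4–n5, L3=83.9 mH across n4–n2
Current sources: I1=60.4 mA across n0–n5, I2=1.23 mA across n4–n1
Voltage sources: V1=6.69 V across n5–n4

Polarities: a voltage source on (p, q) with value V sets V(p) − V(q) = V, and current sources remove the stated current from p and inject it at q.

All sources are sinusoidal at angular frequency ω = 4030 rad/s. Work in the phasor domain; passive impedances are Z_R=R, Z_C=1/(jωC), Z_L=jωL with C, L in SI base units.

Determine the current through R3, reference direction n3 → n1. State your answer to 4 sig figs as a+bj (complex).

-0.002071-0.0002776j A

Apply KCL at each of the 5 non-ground nodes and solve the resulting linear system.
Node n1: branches {R1, R3, R4, R7, R8, R9, I2} → V_1 = 3.048-0.1134j
Node n2: branches {R2, L3, R6, R10, R12, R13} → V_2 = 0.08100+0.0001874j
Node n3: branches {L1, R3, R4, R6, R8, R14} → V_3 = 2.091-0.2417j
Node n4: branches {L2, R5, L3, R13, I2, V1} → V_4 = -2.595+0.02570j
Node n5: branches {R1, R2, L1, L2, R5, R7, I1, R10, R11, R14, V1} → V_5 = 4.095+0.02570j
Source currents: i(V1)=-2.661+1.816j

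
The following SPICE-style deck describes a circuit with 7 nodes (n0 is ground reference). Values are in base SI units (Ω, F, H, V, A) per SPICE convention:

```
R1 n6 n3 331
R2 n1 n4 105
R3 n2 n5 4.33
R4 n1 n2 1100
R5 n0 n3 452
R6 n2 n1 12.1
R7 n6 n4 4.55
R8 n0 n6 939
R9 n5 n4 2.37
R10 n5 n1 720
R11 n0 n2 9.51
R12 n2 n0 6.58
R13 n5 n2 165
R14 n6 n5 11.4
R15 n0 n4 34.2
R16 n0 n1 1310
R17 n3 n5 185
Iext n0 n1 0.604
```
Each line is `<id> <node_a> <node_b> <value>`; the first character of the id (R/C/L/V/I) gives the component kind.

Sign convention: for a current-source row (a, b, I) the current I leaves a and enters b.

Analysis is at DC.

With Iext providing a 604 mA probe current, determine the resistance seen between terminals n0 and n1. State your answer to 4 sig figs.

MNA unknowns: 6 node voltages V₁..V_6
R1: Y=0.003021 on G[6,3]
R2: Y=0.009524 on G[1,4]
R3: Y=0.2309 on G[2,5]
R4: Y=0.0009091 on G[1,2]
R5: Y=0.002212 on G[0,3]
R6: Y=0.08264 on G[2,1]
R7: Y=0.2198 on G[6,4]
R8: Y=0.001065 on G[0,6]
R9: Y=0.4219 on G[5,4]
R10: Y=0.001389 on G[5,1]
R11: Y=0.1052 on G[0,2]
R12: Y=0.1520 on G[2,0]
R13: Y=0.006061 on G[5,2]
R14: Y=0.08772 on G[6,5]
R15: Y=0.02924 on G[0,4]
R16: Y=0.0007634 on G[0,1]
R17: Y=0.005405 on G[3,5]
Iext: z[0]−=0.604, z[1]+=0.604
solve → V1=8.393, V2=2.066, V3=1.641, V4=2.071, V5=2.077, V6=2.061

R_eq = 13.90 Ω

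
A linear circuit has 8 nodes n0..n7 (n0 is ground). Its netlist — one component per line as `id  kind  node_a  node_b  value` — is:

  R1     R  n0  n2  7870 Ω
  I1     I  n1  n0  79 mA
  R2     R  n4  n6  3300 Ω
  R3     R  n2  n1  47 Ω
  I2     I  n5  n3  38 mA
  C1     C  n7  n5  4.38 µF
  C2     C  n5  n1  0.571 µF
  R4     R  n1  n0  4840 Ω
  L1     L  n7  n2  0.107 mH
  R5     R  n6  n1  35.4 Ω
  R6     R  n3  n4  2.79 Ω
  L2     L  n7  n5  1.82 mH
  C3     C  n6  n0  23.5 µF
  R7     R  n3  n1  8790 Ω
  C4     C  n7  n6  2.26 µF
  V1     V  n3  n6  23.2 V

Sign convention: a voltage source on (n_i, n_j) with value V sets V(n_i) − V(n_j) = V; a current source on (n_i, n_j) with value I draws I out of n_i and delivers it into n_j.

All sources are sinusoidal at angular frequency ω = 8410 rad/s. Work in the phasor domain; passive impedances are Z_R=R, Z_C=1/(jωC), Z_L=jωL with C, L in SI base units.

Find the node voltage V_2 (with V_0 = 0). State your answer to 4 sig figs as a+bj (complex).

-1.735+2.962j V

Apply KCL at each of the 7 non-ground nodes and solve the resulting linear system.
Node n1: branches {I1, R3, C2, R4, R5, R7} → V_1 = -2.285+1.550j
Node n2: branches {R1, R3, L1} → V_2 = -1.735+2.962j
Node n3: branches {I2, R6, R7, V1} → V_3 = 23.20+0.3962j
Node n4: branches {R2, R6} → V_4 = 23.18+0.3962j
Node n5: branches {I2, C1, C2, L2} → V_5 = -1.657+1.657j
Node n6: branches {R2, R5, C3, C4, V1} → V_6 = -0.003525+0.3962j
Node n7: branches {C1, L1, L2, C4} → V_7 = -1.762+2.972j
Source currents: i(V1)=0.02808+0.0001313j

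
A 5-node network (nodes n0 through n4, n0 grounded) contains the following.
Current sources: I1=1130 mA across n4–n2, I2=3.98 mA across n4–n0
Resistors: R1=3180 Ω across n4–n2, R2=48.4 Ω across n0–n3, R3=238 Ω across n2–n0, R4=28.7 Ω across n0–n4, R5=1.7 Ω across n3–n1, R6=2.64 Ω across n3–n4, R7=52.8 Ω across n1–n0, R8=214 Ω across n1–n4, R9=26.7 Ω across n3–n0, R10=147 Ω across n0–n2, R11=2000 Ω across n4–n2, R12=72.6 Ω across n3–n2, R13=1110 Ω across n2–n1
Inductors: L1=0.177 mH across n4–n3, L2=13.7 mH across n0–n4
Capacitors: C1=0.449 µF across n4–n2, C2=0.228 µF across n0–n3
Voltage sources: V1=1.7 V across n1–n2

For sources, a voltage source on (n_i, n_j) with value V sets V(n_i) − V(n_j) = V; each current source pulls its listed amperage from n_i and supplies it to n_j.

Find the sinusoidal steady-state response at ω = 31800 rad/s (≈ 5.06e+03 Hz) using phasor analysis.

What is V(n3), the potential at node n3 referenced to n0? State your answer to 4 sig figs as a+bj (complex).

MNA unknowns: 4 node voltages V₁..V_4 plus 1 source current (V1)
I1: z[4]−=1.13, z[2]+=1.13
R1: Y=0.0003145+0.000j on G[4,2]
L1: Y=0.000-0.1777j on G[4,3]
R2: Y=0.02066+0.000j on G[0,3]
R3: Y=0.004202+0.000j on G[2,0]
R4: Y=0.03484+0.000j on G[0,4]
C1: Y=0.000+0.01428j on G[4,2]
R5: Y=0.5882+0.000j on G[3,1]
R6: Y=0.3788+0.000j on G[3,4]
L2: Y=0.000-0.002295j on G[0,4]
R7: Y=0.01894+0.000j on G[1,0]
R8: Y=0.004673+0.000j on G[1,4]
R9: Y=0.03745+0.000j on G[3,0]
C2: Y=0.000+0.007250j on G[0,3]
R10: Y=0.006803+0.000j on G[0,2]
I2: z[4]−=0.00398, z[0]+=0.00398
R11: Y=0.0005000+0.000j on G[4,2]
R12: Y=0.01377+0.000j on G[3,2]
R13: Y=0.0009009+0.000j on G[2,1]
V1: row V1−V2=1.7, i_V1 at 1,2
solve → V1=2.190+0.1520j, V2=0.4895+0.1520j, V3=0.3665+0.2259j, V4=-1.976-0.7138j
aux → i_V1=-1.135+0.03657j

0.3665+0.2259j V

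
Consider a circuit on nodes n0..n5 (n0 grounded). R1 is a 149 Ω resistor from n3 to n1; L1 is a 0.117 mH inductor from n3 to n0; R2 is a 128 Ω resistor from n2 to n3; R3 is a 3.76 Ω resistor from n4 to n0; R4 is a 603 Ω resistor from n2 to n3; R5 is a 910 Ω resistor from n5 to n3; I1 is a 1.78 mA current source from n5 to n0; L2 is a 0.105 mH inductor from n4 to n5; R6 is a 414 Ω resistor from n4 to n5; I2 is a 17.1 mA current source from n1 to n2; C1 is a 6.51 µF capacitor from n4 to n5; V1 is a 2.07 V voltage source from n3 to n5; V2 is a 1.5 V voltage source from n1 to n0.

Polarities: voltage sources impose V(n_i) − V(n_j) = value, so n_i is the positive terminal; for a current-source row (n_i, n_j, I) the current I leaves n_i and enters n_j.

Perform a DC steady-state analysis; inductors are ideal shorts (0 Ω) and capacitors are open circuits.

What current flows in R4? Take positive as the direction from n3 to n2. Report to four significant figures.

MNA unknowns: 5 node voltages V₁..V_5 plus 4 source currents (L1, L2, V1, V2)
R1: Y=0.006711 on G[3,1]
L1: row V3−V0=0, i_L1 at 3,0
R2: Y=0.007812 on G[2,3]
R3: Y=0.2660 on G[4,0]
R4: Y=0.001658 on G[2,3]
R5: Y=0.001099 on G[5,3]
I1: z[5]−=0.00178, z[0]+=0.00178
L2: row V4−V5=0, i_L2 at 4,5
R6: Y=0.002415 on G[4,5]
I2: z[1]−=0.0171, z[2]+=0.0171
C1: Y=0.000 on G[4,5]
V1: row V3−V5=2.07, i_V1 at 3,5
V2: row V1−V0=1.5, i_V2 at 1,0
solve → V1=1.500, V2=1.806, V3=0.000, V4=-2.070, V5=-2.070
aux → i_L1=0.5759, i_L2=0.5505, i_V1=-0.5510, i_V2=-0.02717

-0.002994 A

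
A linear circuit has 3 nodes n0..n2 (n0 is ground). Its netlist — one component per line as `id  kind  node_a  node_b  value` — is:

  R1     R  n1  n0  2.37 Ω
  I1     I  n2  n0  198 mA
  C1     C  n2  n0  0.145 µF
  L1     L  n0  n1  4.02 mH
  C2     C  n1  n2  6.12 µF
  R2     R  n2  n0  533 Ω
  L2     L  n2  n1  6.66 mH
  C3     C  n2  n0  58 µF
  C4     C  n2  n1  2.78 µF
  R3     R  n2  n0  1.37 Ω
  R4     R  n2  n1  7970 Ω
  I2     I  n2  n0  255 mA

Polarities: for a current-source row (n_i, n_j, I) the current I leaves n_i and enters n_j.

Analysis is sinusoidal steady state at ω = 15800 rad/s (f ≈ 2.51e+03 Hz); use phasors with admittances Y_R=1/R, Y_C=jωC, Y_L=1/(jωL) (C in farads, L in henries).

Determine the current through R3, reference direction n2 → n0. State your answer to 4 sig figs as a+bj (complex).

Element admittances at ω=15800 rad/s:
  Y(R1) = 0.4219+0.000j S between n1,n0
  I1: injects 0.198 A into n0 (from n2)
  Y(C1) = 0.000+0.002291j S between n2,n0
  Y(L1) = 0.000-0.01574j S between n0,n1
  Y(C2) = 0.000+0.09670j S between n1,n2
  Y(R2) = 0.001876+0.000j S between n2,n0
  Y(L2) = 0.000-0.009503j S between n2,n1
  Y(C3) = 0.000+0.9164j S between n2,n0
  Y(C4) = 0.000+0.04392j S between n2,n1
  Y(R3) = 0.7299+0.000j S between n2,n0
  Y(R4) = 0.0001255+0.000j S between n2,n1
  I2: injects 0.255 A into n0 (from n2)
Assemble and solve the 2×2 MNA system:
  V(n1)=-0.09786-0.03792j  V(n2)=-0.2085+0.2814j

-0.1522+0.2054j A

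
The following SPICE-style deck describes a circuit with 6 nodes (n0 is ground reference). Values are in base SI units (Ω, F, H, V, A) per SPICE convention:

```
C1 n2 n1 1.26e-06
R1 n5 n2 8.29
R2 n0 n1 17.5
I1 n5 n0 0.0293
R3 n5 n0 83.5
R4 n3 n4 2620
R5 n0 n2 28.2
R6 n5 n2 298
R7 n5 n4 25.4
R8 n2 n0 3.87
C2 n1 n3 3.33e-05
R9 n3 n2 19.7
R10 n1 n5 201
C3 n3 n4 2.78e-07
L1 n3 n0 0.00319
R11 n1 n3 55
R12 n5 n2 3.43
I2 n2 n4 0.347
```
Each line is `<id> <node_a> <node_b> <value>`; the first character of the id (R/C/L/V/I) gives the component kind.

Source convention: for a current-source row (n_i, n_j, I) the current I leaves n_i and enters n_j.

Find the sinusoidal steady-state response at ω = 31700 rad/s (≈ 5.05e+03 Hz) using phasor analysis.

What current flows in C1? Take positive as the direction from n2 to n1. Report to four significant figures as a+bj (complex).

Apply KCL at each of the 5 non-ground nodes and solve the resulting linear system.
Node n1: branches {C1, R2, C2, R10, R11} → V_1 = 0.2867+0.4580j
Node n2: branches {C1, R1, R5, R6, R8, R9, R12, I2} → V_2 = -0.1913-0.06858j
Node n3: branches {R4, C2, R9, C3, L1, R11} → V_3 = 0.3327+0.4642j
Node n4: branches {R4, R7, C3, I2} → V_4 = 8.661-2.068j
Node n5: branches {R1, I1, R3, R6, R7, R10, R12} → V_5 = 0.4952-0.2281j

0.02103-0.01909j A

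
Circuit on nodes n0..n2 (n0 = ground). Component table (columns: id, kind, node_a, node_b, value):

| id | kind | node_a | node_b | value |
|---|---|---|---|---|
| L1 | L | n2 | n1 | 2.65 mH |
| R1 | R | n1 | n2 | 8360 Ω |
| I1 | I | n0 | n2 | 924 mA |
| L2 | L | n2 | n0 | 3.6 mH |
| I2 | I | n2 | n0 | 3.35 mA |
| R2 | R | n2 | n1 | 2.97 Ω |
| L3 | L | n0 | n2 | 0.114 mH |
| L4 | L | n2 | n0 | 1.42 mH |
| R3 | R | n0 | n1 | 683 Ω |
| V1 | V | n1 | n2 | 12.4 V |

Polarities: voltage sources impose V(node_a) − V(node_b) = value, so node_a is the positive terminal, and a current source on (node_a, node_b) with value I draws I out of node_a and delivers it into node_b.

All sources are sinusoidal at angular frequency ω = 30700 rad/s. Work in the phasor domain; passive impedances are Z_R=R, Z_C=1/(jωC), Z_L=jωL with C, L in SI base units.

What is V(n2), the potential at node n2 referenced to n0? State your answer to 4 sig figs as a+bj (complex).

Apply KCL at each of the 2 non-ground nodes and solve the resulting linear system.
Node n1: branches {L1, R1, R2, R3, V1} → V_1 = 12.41+2.840j
Node n2: branches {L1, R1, I1, L2, I2, R2, L3, L4, V1} → V_2 = 0.01309+2.840j
Source currents: i(V1)=-4.195+0.1483j

0.01309+2.840j V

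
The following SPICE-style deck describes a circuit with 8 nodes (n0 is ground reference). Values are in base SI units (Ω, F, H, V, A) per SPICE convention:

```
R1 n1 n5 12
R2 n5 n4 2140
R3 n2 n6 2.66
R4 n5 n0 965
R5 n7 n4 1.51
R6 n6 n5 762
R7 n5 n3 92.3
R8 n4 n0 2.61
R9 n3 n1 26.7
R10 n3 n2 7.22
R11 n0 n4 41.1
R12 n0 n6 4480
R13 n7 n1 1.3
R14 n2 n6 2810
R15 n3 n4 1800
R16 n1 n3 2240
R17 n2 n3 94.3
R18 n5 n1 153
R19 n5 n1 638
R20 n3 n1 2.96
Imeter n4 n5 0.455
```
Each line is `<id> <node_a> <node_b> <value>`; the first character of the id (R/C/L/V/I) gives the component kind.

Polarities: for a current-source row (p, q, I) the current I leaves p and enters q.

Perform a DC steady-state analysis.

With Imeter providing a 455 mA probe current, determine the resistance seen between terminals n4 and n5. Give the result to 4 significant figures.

Element admittances at DC:
  Y(R1) = 0.08333 S between n1,n5
  Y(R2) = 0.0004673 S between n5,n4
  Y(R3) = 0.3759 S between n2,n6
  Y(R4) = 0.001036 S between n5,n0
  Y(R5) = 0.6623 S between n7,n4
  Y(R6) = 0.001312 S between n6,n5
  Y(R7) = 0.01083 S between n5,n3
  Y(R8) = 0.3831 S between n4,n0
  Y(R9) = 0.03745 S between n3,n1
  Y(R10) = 0.1385 S between n3,n2
  Y(R11) = 0.02433 S between n0,n4
  Y(R12) = 0.0002232 S between n0,n6
  Y(R13) = 0.7692 S between n7,n1
  Y(R14) = 0.0003559 S between n2,n6
  Y(R15) = 0.0005556 S between n3,n4
  Y(R16) = 0.0004464 S between n1,n3
  Y(R17) = 0.01060 S between n2,n3
  Y(R18) = 0.006536 S between n5,n1
  Y(R19) = 0.001567 S between n5,n1
  Y(R20) = 0.3378 S between n3,n1
  Imeter: injects 0.455 A into n5 (from n4)
Assemble and solve the 7×7 MNA system:
  V(n1)=1.237  V(n2)=1.404  V(n3)=1.370  V(n4)=-0.01493  V(n5)=5.565  V(n6)=1.418  V(n7)=0.6578

R_eq = 12.26 Ω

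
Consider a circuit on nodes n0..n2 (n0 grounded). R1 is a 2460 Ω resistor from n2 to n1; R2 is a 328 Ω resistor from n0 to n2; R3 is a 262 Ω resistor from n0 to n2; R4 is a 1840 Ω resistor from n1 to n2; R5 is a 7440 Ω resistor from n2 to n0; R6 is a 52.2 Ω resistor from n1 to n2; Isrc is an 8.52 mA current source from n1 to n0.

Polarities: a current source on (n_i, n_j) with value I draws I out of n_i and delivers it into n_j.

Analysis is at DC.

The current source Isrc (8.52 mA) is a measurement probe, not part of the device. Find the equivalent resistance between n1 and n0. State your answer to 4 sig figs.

R_eq = 192.6 Ω

Apply KCL at each of the 2 non-ground nodes and solve the resulting linear system.
Node n1: branches {R1, R4, R6, Isrc} → V_1 = -1.641
Node n2: branches {R1, R2, R3, R4, R5, R6} → V_2 = -1.217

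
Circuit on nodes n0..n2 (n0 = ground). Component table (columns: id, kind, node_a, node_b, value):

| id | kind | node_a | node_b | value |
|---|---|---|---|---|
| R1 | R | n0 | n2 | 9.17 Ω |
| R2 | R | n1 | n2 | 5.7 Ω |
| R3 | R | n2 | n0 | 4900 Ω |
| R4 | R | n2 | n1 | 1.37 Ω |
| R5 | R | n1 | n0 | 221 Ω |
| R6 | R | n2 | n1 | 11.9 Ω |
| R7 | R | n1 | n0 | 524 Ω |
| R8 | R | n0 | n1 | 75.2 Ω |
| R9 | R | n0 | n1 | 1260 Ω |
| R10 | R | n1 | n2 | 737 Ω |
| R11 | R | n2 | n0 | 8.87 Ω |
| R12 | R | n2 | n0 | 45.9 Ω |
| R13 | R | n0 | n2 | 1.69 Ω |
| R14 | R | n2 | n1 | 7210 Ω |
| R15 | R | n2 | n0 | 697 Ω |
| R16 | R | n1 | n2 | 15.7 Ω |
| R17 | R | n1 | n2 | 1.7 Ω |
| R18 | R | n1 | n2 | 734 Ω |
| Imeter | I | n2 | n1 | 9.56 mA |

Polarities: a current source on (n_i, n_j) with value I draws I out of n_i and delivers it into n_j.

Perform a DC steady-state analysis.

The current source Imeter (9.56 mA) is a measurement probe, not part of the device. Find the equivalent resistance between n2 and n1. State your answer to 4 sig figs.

R_eq = 0.6009 Ω

Element admittances at DC:
  Y(R1) = 0.1091 S between n0,n2
  Y(R2) = 0.1754 S between n1,n2
  Y(R3) = 0.0002041 S between n2,n0
  Y(R4) = 0.7299 S between n2,n1
  Y(R5) = 0.004525 S between n1,n0
  Y(R6) = 0.08403 S between n2,n1
  Y(R7) = 0.001908 S between n1,n0
  Y(R8) = 0.01330 S between n0,n1
  Y(R9) = 0.0007937 S between n0,n1
  Y(R10) = 0.001357 S between n1,n2
  Y(R11) = 0.1127 S between n2,n0
  Y(R12) = 0.02179 S between n2,n0
  Y(R13) = 0.5917 S between n0,n2
  Y(R14) = 0.0001387 S between n2,n1
  Y(R15) = 0.001435 S between n2,n0
  Y(R16) = 0.06369 S between n1,n2
  Y(R17) = 0.5882 S between n1,n2
  Y(R18) = 0.001362 S between n1,n2
  Imeter: injects 0.00956 A into n1 (from n2)
Assemble and solve the 2×2 MNA system:
  V(n1)=0.005607  V(n2)=-0.0001375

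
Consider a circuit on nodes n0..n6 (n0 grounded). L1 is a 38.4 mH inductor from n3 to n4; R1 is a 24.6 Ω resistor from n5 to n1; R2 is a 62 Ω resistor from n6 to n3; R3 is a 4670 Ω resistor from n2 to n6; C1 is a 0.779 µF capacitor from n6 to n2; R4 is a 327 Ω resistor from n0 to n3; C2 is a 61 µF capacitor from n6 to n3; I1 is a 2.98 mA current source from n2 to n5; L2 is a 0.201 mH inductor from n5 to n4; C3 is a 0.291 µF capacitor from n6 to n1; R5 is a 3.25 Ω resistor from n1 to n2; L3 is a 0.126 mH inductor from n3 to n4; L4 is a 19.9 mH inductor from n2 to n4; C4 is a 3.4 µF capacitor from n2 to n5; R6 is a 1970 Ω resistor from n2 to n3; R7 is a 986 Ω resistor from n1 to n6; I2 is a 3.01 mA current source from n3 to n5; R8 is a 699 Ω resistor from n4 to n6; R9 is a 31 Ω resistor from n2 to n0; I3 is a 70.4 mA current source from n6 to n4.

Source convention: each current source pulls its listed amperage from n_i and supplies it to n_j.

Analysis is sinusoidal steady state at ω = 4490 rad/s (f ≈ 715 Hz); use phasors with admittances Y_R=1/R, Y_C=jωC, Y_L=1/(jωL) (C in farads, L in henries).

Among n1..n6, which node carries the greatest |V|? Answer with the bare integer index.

MNA unknowns: 6 node voltages V₁..V_6
L1: Y=0.000-0.005800j on G[3,4]
R1: Y=0.04065+0.000j on G[5,1]
R2: Y=0.01613+0.000j on G[6,3]
R3: Y=0.0002141+0.000j on G[2,6]
C1: Y=0.000+0.003498j on G[6,2]
R4: Y=0.003058+0.000j on G[0,3]
C2: Y=0.000+0.2739j on G[6,3]
I1: z[2]−=0.00298, z[5]+=0.00298
L2: Y=0.000-1.108j on G[5,4]
C3: Y=0.000+0.001307j on G[6,1]
R5: Y=0.3077+0.000j on G[1,2]
L3: Y=0.000-1.768j on G[3,4]
L4: Y=0.000-0.01119j on G[2,4]
C4: Y=0.000+0.01527j on G[2,5]
R6: Y=0.0005076+0.000j on G[2,3]
R7: Y=0.001014+0.000j on G[1,6]
I2: z[3]−=0.00301, z[5]+=0.00301
R8: Y=0.001431+0.000j on G[4,6]
R9: Y=0.03226+0.000j on G[2,0]
I3: z[6]−=0.0704, z[4]+=0.0704
solve → V1=0.002357+0.003917j, V2=-0.008208+0.005517j, V3=0.08659-0.05819j, V4=0.08620-0.01710j, V5=0.08681-0.01508j, V6=0.06844+0.1947j

6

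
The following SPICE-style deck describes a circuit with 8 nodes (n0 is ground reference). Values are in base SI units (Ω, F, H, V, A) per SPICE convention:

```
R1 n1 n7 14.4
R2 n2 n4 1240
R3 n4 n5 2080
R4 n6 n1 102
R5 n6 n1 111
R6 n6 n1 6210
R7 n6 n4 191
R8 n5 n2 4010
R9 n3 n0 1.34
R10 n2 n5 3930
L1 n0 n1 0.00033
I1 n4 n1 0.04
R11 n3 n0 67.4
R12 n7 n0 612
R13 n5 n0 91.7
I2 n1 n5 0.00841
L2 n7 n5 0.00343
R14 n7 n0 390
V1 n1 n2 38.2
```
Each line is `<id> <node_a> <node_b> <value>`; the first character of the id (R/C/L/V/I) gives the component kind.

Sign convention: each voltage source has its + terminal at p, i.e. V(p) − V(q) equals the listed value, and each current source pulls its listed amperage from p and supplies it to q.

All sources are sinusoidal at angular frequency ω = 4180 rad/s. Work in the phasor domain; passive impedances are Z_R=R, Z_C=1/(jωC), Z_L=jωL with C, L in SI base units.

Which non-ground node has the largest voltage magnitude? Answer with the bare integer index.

2

MNA unknowns: 7 node voltages V₁..V_7 plus 1 source current (V1)
R1: Y=0.06944+0.000j on G[1,7]
R2: Y=0.0008065+0.000j on G[2,4]
R3: Y=0.0004808+0.000j on G[4,5]
R4: Y=0.009804+0.000j on G[6,1]
R5: Y=0.009009+0.000j on G[6,1]
R6: Y=0.0001610+0.000j on G[6,1]
R7: Y=0.005236+0.000j on G[6,4]
R8: Y=0.0002494+0.000j on G[5,2]
R9: Y=0.7463+0.000j on G[3,0]
R10: Y=0.0002545+0.000j on G[2,5]
L1: Y=0.000-0.7250j on G[0,1]
I1: z[4]−=0.04, z[1]+=0.04
R11: Y=0.01484+0.000j on G[3,0]
R12: Y=0.001634+0.000j on G[7,0]
R13: Y=0.01091+0.000j on G[5,0]
I2: z[1]−=0.00841, z[5]+=0.00841
L2: Y=0.000-0.06975j on G[7,5]
R14: Y=0.002564+0.000j on G[7,0]
V1: row V1−V2=38.2, i_V1 at 1,2
solve → V1=-0.002440+0.004583j, V2=-38.20+0.004583j, V3=0.000+0.000j, V4=-13.16-0.01141j, V5=-0.2282-0.1747j, V6=-2.847+0.001125j, V7=-0.1985+0.03248j
aux → i_V1=-0.03933+0.0001032j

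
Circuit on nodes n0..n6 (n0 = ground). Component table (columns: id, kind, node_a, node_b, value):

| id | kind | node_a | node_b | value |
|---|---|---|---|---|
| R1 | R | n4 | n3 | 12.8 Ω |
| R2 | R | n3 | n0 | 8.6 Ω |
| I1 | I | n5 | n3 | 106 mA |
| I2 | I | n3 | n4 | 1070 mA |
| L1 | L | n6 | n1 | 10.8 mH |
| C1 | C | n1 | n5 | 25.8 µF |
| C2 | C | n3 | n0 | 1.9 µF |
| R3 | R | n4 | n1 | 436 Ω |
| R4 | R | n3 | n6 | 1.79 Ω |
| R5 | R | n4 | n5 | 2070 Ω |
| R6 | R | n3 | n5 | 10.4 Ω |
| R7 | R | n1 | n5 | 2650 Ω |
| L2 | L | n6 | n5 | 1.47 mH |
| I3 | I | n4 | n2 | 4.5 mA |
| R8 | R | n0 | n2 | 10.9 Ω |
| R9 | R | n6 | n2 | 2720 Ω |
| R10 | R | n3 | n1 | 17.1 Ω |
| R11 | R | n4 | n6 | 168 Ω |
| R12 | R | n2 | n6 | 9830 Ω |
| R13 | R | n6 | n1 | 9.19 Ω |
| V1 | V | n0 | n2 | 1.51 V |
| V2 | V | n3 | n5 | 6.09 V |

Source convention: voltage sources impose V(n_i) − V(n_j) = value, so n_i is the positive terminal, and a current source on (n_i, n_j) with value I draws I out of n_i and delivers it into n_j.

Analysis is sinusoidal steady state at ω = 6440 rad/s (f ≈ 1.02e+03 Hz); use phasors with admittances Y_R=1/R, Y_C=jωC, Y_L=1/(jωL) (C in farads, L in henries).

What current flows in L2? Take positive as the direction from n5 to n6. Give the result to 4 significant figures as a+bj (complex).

MNA unknowns: 6 node voltages V₁..V_6 plus 2 source currents (V1, V2)
R1: Y=0.07812+0.000j on G[4,3]
R2: Y=0.1163+0.000j on G[3,0]
I1: z[5]−=0.106, z[3]+=0.106
I2: z[3]−=1.07, z[4]+=1.07
L1: Y=0.000-0.01438j on G[6,1]
C1: Y=0.000+0.1662j on G[1,5]
C2: Y=0.000+0.01224j on G[3,0]
R3: Y=0.002294+0.000j on G[4,1]
R4: Y=0.5587+0.000j on G[3,6]
R5: Y=0.0004831+0.000j on G[4,5]
R6: Y=0.09615+0.000j on G[3,5]
R7: Y=0.0003774+0.000j on G[1,5]
L2: Y=0.000-0.1056j on G[6,5]
I3: z[4]−=0.0045, z[2]+=0.0045
R8: Y=0.09174+0.000j on G[0,2]
R9: Y=0.0003676+0.000j on G[6,2]
R10: Y=0.05848+0.000j on G[3,1]
R11: Y=0.005952+0.000j on G[4,6]
R12: Y=0.0001017+0.000j on G[2,6]
R13: Y=0.1088+0.000j on G[6,1]
V1: row V0−V2=1.51, i_V1 at 0,2
V2: row V3−V5=6.09, i_V2 at 3,5
solve → V1=-2.917-3.066j, V2=-1.510+0.000j, V3=-0.04232+0.002703j, V4=12.08-0.04882j, V5=-6.132+0.002703j, V6=-0.5426+0.4335j
aux → i_V1=-0.1435-0.0002035j, i_V2=-1.045+0.05737j

-0.04551+0.5905j A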